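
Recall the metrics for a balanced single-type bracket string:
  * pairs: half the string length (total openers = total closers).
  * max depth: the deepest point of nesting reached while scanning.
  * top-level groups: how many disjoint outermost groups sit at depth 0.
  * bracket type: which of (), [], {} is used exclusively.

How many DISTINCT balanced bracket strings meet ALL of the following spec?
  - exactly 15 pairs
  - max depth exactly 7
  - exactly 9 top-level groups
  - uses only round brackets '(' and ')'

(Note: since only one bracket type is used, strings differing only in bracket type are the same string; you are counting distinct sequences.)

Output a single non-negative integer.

Spec: pairs=15 depth=7 groups=9
Count(depth <= 7) = 23256
Count(depth <= 6) = 23247
Count(depth == 7) = 23256 - 23247 = 9

Answer: 9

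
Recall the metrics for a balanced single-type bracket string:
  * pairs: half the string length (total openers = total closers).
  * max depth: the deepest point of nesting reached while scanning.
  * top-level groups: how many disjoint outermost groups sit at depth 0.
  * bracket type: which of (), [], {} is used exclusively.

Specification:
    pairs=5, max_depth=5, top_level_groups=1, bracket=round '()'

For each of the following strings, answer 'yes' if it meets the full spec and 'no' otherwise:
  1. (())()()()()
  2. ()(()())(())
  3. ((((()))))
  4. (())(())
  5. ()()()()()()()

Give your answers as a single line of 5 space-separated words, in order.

Answer: no no yes no no

Derivation:
String 1 '(())()()()()': depth seq [1 2 1 0 1 0 1 0 1 0 1 0]
  -> pairs=6 depth=2 groups=5 -> no
String 2 '()(()())(())': depth seq [1 0 1 2 1 2 1 0 1 2 1 0]
  -> pairs=6 depth=2 groups=3 -> no
String 3 '((((()))))': depth seq [1 2 3 4 5 4 3 2 1 0]
  -> pairs=5 depth=5 groups=1 -> yes
String 4 '(())(())': depth seq [1 2 1 0 1 2 1 0]
  -> pairs=4 depth=2 groups=2 -> no
String 5 '()()()()()()()': depth seq [1 0 1 0 1 0 1 0 1 0 1 0 1 0]
  -> pairs=7 depth=1 groups=7 -> no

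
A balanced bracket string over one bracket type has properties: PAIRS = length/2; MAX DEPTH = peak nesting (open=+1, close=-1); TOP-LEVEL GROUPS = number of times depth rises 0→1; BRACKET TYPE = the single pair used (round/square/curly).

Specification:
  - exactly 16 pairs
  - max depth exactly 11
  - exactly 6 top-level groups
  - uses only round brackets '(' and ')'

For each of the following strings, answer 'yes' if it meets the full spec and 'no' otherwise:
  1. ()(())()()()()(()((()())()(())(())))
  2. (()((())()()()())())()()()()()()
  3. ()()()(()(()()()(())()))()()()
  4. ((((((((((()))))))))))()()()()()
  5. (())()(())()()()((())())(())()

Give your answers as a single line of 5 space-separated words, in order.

Answer: no no no yes no

Derivation:
String 1 '()(())()()()()(()((()())()(())(())))': depth seq [1 0 1 2 1 0 1 0 1 0 1 0 1 0 1 2 1 2 3 4 3 4 3 2 3 2 3 4 3 2 3 4 3 2 1 0]
  -> pairs=18 depth=4 groups=7 -> no
String 2 '(()((())()()()())())()()()()()()': depth seq [1 2 1 2 3 4 3 2 3 2 3 2 3 2 3 2 1 2 1 0 1 0 1 0 1 0 1 0 1 0 1 0]
  -> pairs=16 depth=4 groups=7 -> no
String 3 '()()()(()(()()()(())()))()()()': depth seq [1 0 1 0 1 0 1 2 1 2 3 2 3 2 3 2 3 4 3 2 3 2 1 0 1 0 1 0 1 0]
  -> pairs=15 depth=4 groups=7 -> no
String 4 '((((((((((()))))))))))()()()()()': depth seq [1 2 3 4 5 6 7 8 9 10 11 10 9 8 7 6 5 4 3 2 1 0 1 0 1 0 1 0 1 0 1 0]
  -> pairs=16 depth=11 groups=6 -> yes
String 5 '(())()(())()()()((())())(())()': depth seq [1 2 1 0 1 0 1 2 1 0 1 0 1 0 1 0 1 2 3 2 1 2 1 0 1 2 1 0 1 0]
  -> pairs=15 depth=3 groups=9 -> no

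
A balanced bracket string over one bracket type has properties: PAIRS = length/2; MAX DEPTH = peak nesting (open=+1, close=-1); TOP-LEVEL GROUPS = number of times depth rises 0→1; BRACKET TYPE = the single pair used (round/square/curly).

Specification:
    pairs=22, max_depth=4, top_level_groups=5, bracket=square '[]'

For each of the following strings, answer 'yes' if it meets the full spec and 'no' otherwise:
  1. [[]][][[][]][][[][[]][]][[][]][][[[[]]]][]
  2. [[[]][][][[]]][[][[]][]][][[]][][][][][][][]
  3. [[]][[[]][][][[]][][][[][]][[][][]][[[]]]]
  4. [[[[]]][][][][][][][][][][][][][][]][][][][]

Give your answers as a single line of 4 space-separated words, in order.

String 1 '[[]][][[][]][][[][[]][]][[][]][][[[[]]]][]': depth seq [1 2 1 0 1 0 1 2 1 2 1 0 1 0 1 2 1 2 3 2 1 2 1 0 1 2 1 2 1 0 1 0 1 2 3 4 3 2 1 0 1 0]
  -> pairs=21 depth=4 groups=9 -> no
String 2 '[[[]][][][[]]][[][[]][]][][[]][][][][][][][]': depth seq [1 2 3 2 1 2 1 2 1 2 3 2 1 0 1 2 1 2 3 2 1 2 1 0 1 0 1 2 1 0 1 0 1 0 1 0 1 0 1 0 1 0 1 0]
  -> pairs=22 depth=3 groups=11 -> no
String 3 '[[]][[[]][][][[]][][][[][]][[][][]][[[]]]]': depth seq [1 2 1 0 1 2 3 2 1 2 1 2 1 2 3 2 1 2 1 2 1 2 3 2 3 2 1 2 3 2 3 2 3 2 1 2 3 4 3 2 1 0]
  -> pairs=21 depth=4 groups=2 -> no
String 4 '[[[[]]][][][][][][][][][][][][][][]][][][][]': depth seq [1 2 3 4 3 2 1 2 1 2 1 2 1 2 1 2 1 2 1 2 1 2 1 2 1 2 1 2 1 2 1 2 1 2 1 0 1 0 1 0 1 0 1 0]
  -> pairs=22 depth=4 groups=5 -> yes

Answer: no no no yes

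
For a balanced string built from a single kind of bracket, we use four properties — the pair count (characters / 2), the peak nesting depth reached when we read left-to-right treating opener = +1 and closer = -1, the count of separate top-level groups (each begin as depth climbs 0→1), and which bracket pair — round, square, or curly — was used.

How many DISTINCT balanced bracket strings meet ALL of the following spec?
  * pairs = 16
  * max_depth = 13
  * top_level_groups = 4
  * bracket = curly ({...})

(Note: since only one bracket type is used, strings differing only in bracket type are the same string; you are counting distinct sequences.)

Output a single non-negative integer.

Spec: pairs=16 depth=13 groups=4
Count(depth <= 13) = 4345965
Count(depth <= 12) = 4345961
Count(depth == 13) = 4345965 - 4345961 = 4

Answer: 4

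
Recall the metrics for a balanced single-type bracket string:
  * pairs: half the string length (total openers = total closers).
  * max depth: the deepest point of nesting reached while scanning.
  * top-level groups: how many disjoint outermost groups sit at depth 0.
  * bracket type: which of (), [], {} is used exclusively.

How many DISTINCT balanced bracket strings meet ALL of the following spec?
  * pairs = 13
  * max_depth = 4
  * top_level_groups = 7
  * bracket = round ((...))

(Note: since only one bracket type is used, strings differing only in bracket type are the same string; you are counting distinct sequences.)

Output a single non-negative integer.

Answer: 2849

Derivation:
Spec: pairs=13 depth=4 groups=7
Count(depth <= 4) = 9170
Count(depth <= 3) = 6321
Count(depth == 4) = 9170 - 6321 = 2849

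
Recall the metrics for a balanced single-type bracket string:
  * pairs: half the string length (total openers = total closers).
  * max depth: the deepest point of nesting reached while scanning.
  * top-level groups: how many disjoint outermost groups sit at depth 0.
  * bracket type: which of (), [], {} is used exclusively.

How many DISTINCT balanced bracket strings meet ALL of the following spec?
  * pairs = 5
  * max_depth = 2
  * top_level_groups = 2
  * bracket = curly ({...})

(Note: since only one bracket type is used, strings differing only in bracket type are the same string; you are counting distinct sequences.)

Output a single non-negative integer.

Answer: 4

Derivation:
Spec: pairs=5 depth=2 groups=2
Count(depth <= 2) = 4
Count(depth <= 1) = 0
Count(depth == 2) = 4 - 0 = 4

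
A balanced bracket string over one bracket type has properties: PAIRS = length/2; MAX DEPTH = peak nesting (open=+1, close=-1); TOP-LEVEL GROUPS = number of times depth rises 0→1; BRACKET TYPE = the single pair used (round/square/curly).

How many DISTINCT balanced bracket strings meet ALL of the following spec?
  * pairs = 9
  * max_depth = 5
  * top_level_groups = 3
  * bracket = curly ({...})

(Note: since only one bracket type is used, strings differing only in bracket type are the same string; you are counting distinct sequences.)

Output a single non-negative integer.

Answer: 156

Derivation:
Spec: pairs=9 depth=5 groups=3
Count(depth <= 5) = 965
Count(depth <= 4) = 809
Count(depth == 5) = 965 - 809 = 156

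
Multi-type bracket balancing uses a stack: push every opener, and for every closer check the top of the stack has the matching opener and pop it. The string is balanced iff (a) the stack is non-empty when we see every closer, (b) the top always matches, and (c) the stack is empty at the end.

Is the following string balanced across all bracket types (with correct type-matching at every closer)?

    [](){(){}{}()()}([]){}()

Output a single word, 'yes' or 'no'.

pos 0: push '['; stack = [
pos 1: ']' matches '['; pop; stack = (empty)
pos 2: push '('; stack = (
pos 3: ')' matches '('; pop; stack = (empty)
pos 4: push '{'; stack = {
pos 5: push '('; stack = {(
pos 6: ')' matches '('; pop; stack = {
pos 7: push '{'; stack = {{
pos 8: '}' matches '{'; pop; stack = {
pos 9: push '{'; stack = {{
pos 10: '}' matches '{'; pop; stack = {
pos 11: push '('; stack = {(
pos 12: ')' matches '('; pop; stack = {
pos 13: push '('; stack = {(
pos 14: ')' matches '('; pop; stack = {
pos 15: '}' matches '{'; pop; stack = (empty)
pos 16: push '('; stack = (
pos 17: push '['; stack = ([
pos 18: ']' matches '['; pop; stack = (
pos 19: ')' matches '('; pop; stack = (empty)
pos 20: push '{'; stack = {
pos 21: '}' matches '{'; pop; stack = (empty)
pos 22: push '('; stack = (
pos 23: ')' matches '('; pop; stack = (empty)
end: stack empty → VALID
Verdict: properly nested → yes

Answer: yes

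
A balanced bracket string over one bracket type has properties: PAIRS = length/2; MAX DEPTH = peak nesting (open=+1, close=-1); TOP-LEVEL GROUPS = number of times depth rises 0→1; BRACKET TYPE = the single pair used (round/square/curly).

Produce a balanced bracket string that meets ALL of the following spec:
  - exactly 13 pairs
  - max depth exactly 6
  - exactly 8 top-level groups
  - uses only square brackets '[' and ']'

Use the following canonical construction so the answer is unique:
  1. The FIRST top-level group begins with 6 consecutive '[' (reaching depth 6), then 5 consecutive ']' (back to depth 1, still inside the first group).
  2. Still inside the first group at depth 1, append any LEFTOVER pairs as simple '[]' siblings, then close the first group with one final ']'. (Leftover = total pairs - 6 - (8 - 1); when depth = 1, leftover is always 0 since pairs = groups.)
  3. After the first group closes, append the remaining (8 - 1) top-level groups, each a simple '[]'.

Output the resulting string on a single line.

Answer: [[[[[[]]]]]][][][][][][][]

Derivation:
Spec: pairs=13 depth=6 groups=8
Leftover pairs = 13 - 6 - (8-1) = 0
First group: deep chain of depth 6 + 0 sibling pairs
Remaining 7 groups: simple '[]' each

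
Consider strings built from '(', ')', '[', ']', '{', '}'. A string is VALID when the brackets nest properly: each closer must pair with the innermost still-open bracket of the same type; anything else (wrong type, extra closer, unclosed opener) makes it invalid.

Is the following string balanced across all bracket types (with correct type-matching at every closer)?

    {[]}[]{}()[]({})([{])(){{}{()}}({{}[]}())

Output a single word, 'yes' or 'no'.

Answer: no

Derivation:
pos 0: push '{'; stack = {
pos 1: push '['; stack = {[
pos 2: ']' matches '['; pop; stack = {
pos 3: '}' matches '{'; pop; stack = (empty)
pos 4: push '['; stack = [
pos 5: ']' matches '['; pop; stack = (empty)
pos 6: push '{'; stack = {
pos 7: '}' matches '{'; pop; stack = (empty)
pos 8: push '('; stack = (
pos 9: ')' matches '('; pop; stack = (empty)
pos 10: push '['; stack = [
pos 11: ']' matches '['; pop; stack = (empty)
pos 12: push '('; stack = (
pos 13: push '{'; stack = ({
pos 14: '}' matches '{'; pop; stack = (
pos 15: ')' matches '('; pop; stack = (empty)
pos 16: push '('; stack = (
pos 17: push '['; stack = ([
pos 18: push '{'; stack = ([{
pos 19: saw closer ']' but top of stack is '{' (expected '}') → INVALID
Verdict: type mismatch at position 19: ']' closes '{' → no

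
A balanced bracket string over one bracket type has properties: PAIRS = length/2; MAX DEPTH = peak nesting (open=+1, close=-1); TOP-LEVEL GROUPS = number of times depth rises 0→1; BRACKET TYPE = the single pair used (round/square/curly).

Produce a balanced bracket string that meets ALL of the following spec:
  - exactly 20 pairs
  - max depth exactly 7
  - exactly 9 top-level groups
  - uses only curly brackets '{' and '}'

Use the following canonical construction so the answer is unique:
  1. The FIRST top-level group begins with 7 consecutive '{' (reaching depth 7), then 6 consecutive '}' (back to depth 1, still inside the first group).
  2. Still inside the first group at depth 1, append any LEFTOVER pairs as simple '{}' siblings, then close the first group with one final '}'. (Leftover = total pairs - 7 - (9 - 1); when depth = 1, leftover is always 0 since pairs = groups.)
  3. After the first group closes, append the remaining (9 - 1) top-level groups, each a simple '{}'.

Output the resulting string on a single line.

Spec: pairs=20 depth=7 groups=9
Leftover pairs = 20 - 7 - (9-1) = 5
First group: deep chain of depth 7 + 5 sibling pairs
Remaining 8 groups: simple '{}' each

Answer: {{{{{{{}}}}}}{}{}{}{}{}}{}{}{}{}{}{}{}{}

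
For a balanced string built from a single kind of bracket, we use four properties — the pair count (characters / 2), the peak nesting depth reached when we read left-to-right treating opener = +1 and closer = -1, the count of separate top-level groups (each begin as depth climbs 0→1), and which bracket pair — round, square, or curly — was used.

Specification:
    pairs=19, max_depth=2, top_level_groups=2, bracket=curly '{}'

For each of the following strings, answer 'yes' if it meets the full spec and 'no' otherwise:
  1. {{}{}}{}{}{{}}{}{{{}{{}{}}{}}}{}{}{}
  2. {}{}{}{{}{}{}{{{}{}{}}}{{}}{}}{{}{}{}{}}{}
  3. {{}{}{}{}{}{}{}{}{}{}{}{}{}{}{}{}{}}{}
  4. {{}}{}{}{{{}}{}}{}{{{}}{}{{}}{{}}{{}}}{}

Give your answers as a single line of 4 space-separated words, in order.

Answer: no no yes no

Derivation:
String 1 '{{}{}}{}{}{{}}{}{{{}{{}{}}{}}}{}{}{}': depth seq [1 2 1 2 1 0 1 0 1 0 1 2 1 0 1 0 1 2 3 2 3 4 3 4 3 2 3 2 1 0 1 0 1 0 1 0]
  -> pairs=18 depth=4 groups=9 -> no
String 2 '{}{}{}{{}{}{}{{{}{}{}}}{{}}{}}{{}{}{}{}}{}': depth seq [1 0 1 0 1 0 1 2 1 2 1 2 1 2 3 4 3 4 3 4 3 2 1 2 3 2 1 2 1 0 1 2 1 2 1 2 1 2 1 0 1 0]
  -> pairs=21 depth=4 groups=6 -> no
String 3 '{{}{}{}{}{}{}{}{}{}{}{}{}{}{}{}{}{}}{}': depth seq [1 2 1 2 1 2 1 2 1 2 1 2 1 2 1 2 1 2 1 2 1 2 1 2 1 2 1 2 1 2 1 2 1 2 1 0 1 0]
  -> pairs=19 depth=2 groups=2 -> yes
String 4 '{{}}{}{}{{{}}{}}{}{{{}}{}{{}}{{}}{{}}}{}': depth seq [1 2 1 0 1 0 1 0 1 2 3 2 1 2 1 0 1 0 1 2 3 2 1 2 1 2 3 2 1 2 3 2 1 2 3 2 1 0 1 0]
  -> pairs=20 depth=3 groups=7 -> no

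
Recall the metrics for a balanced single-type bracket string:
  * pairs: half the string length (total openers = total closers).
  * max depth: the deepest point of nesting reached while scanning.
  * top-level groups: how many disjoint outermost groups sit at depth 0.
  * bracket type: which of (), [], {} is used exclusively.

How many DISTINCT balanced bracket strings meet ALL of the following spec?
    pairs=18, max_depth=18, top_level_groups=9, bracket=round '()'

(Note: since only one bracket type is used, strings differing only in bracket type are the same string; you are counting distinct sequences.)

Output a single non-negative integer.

Answer: 0

Derivation:
Spec: pairs=18 depth=18 groups=9
Count(depth <= 18) = 1562275
Count(depth <= 17) = 1562275
Count(depth == 18) = 1562275 - 1562275 = 0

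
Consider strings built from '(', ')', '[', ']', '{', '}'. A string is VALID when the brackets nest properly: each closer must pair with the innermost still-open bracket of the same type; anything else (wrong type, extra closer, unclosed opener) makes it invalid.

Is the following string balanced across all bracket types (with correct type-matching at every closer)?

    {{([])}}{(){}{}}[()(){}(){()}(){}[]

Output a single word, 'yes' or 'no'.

Answer: no

Derivation:
pos 0: push '{'; stack = {
pos 1: push '{'; stack = {{
pos 2: push '('; stack = {{(
pos 3: push '['; stack = {{([
pos 4: ']' matches '['; pop; stack = {{(
pos 5: ')' matches '('; pop; stack = {{
pos 6: '}' matches '{'; pop; stack = {
pos 7: '}' matches '{'; pop; stack = (empty)
pos 8: push '{'; stack = {
pos 9: push '('; stack = {(
pos 10: ')' matches '('; pop; stack = {
pos 11: push '{'; stack = {{
pos 12: '}' matches '{'; pop; stack = {
pos 13: push '{'; stack = {{
pos 14: '}' matches '{'; pop; stack = {
pos 15: '}' matches '{'; pop; stack = (empty)
pos 16: push '['; stack = [
pos 17: push '('; stack = [(
pos 18: ')' matches '('; pop; stack = [
pos 19: push '('; stack = [(
pos 20: ')' matches '('; pop; stack = [
pos 21: push '{'; stack = [{
pos 22: '}' matches '{'; pop; stack = [
pos 23: push '('; stack = [(
pos 24: ')' matches '('; pop; stack = [
pos 25: push '{'; stack = [{
pos 26: push '('; stack = [{(
pos 27: ')' matches '('; pop; stack = [{
pos 28: '}' matches '{'; pop; stack = [
pos 29: push '('; stack = [(
pos 30: ')' matches '('; pop; stack = [
pos 31: push '{'; stack = [{
pos 32: '}' matches '{'; pop; stack = [
pos 33: push '['; stack = [[
pos 34: ']' matches '['; pop; stack = [
end: stack still non-empty ([) → INVALID
Verdict: unclosed openers at end: [ → no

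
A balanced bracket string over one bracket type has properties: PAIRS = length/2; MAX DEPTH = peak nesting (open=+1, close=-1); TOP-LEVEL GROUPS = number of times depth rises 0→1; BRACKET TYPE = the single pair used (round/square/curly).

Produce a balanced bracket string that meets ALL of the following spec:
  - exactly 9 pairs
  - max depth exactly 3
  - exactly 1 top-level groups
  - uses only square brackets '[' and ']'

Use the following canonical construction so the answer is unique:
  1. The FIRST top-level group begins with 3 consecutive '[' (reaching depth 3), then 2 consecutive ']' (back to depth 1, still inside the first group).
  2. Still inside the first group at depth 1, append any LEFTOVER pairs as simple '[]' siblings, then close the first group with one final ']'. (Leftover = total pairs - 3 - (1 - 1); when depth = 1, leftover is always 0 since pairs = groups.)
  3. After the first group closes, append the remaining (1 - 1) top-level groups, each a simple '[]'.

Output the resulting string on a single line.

Answer: [[[]][][][][][][]]

Derivation:
Spec: pairs=9 depth=3 groups=1
Leftover pairs = 9 - 3 - (1-1) = 6
First group: deep chain of depth 3 + 6 sibling pairs
Remaining 0 groups: simple '[]' each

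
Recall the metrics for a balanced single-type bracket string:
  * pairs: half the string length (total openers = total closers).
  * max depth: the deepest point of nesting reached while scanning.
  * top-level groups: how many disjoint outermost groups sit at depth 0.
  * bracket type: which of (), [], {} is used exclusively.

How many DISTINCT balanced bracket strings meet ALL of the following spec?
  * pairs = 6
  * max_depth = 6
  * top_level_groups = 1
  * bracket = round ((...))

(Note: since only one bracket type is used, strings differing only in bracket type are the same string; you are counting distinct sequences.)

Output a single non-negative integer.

Answer: 1

Derivation:
Spec: pairs=6 depth=6 groups=1
Count(depth <= 6) = 42
Count(depth <= 5) = 41
Count(depth == 6) = 42 - 41 = 1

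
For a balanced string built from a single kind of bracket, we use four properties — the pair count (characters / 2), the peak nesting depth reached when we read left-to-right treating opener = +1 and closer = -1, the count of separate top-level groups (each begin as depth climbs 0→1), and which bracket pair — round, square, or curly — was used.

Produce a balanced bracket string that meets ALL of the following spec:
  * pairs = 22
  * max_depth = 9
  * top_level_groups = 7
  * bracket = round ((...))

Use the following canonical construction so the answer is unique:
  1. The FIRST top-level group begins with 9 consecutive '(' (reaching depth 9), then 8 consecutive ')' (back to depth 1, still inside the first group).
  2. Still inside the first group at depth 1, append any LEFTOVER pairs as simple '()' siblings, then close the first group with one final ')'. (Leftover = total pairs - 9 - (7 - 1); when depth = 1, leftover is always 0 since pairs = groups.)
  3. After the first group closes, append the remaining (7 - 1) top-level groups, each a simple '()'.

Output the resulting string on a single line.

Answer: ((((((((())))))))()()()()()()())()()()()()()

Derivation:
Spec: pairs=22 depth=9 groups=7
Leftover pairs = 22 - 9 - (7-1) = 7
First group: deep chain of depth 9 + 7 sibling pairs
Remaining 6 groups: simple '()' each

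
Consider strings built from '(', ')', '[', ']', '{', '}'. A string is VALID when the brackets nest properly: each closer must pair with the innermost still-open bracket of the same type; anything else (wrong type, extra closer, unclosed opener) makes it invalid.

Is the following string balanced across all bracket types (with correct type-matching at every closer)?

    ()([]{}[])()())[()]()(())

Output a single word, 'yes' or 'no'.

Answer: no

Derivation:
pos 0: push '('; stack = (
pos 1: ')' matches '('; pop; stack = (empty)
pos 2: push '('; stack = (
pos 3: push '['; stack = ([
pos 4: ']' matches '['; pop; stack = (
pos 5: push '{'; stack = ({
pos 6: '}' matches '{'; pop; stack = (
pos 7: push '['; stack = ([
pos 8: ']' matches '['; pop; stack = (
pos 9: ')' matches '('; pop; stack = (empty)
pos 10: push '('; stack = (
pos 11: ')' matches '('; pop; stack = (empty)
pos 12: push '('; stack = (
pos 13: ')' matches '('; pop; stack = (empty)
pos 14: saw closer ')' but stack is empty → INVALID
Verdict: unmatched closer ')' at position 14 → no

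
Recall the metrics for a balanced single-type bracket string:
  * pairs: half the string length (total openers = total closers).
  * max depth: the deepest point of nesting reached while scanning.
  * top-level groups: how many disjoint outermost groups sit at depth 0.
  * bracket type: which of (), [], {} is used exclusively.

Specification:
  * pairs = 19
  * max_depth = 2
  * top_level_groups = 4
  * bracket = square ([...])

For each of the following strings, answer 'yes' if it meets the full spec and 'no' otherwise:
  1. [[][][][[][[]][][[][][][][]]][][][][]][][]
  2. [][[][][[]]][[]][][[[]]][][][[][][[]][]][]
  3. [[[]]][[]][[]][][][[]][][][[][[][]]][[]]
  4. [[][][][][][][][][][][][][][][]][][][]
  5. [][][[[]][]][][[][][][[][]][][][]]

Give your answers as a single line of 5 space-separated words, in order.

String 1 '[[][][][[][[]][][[][][][][]]][][][][]][][]': depth seq [1 2 1 2 1 2 1 2 3 2 3 4 3 2 3 2 3 4 3 4 3 4 3 4 3 4 3 2 1 2 1 2 1 2 1 2 1 0 1 0 1 0]
  -> pairs=21 depth=4 groups=3 -> no
String 2 '[][[][][[]]][[]][][[[]]][][][[][][[]][]][]': depth seq [1 0 1 2 1 2 1 2 3 2 1 0 1 2 1 0 1 0 1 2 3 2 1 0 1 0 1 0 1 2 1 2 1 2 3 2 1 2 1 0 1 0]
  -> pairs=21 depth=3 groups=9 -> no
String 3 '[[[]]][[]][[]][][][[]][][][[][[][]]][[]]': depth seq [1 2 3 2 1 0 1 2 1 0 1 2 1 0 1 0 1 0 1 2 1 0 1 0 1 0 1 2 1 2 3 2 3 2 1 0 1 2 1 0]
  -> pairs=20 depth=3 groups=10 -> no
String 4 '[[][][][][][][][][][][][][][][]][][][]': depth seq [1 2 1 2 1 2 1 2 1 2 1 2 1 2 1 2 1 2 1 2 1 2 1 2 1 2 1 2 1 2 1 0 1 0 1 0 1 0]
  -> pairs=19 depth=2 groups=4 -> yes
String 5 '[][][[[]][]][][[][][][[][]][][][]]': depth seq [1 0 1 0 1 2 3 2 1 2 1 0 1 0 1 2 1 2 1 2 1 2 3 2 3 2 1 2 1 2 1 2 1 0]
  -> pairs=17 depth=3 groups=5 -> no

Answer: no no no yes no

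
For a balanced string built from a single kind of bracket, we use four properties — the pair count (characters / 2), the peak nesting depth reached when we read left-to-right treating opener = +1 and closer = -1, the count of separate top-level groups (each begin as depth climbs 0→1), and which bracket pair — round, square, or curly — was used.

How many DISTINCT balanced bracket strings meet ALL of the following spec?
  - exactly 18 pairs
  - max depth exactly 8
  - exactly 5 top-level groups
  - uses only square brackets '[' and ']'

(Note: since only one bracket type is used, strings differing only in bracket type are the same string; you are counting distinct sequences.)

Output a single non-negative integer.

Answer: 1222060

Derivation:
Spec: pairs=18 depth=8 groups=5
Count(depth <= 8) = 32807845
Count(depth <= 7) = 31585785
Count(depth == 8) = 32807845 - 31585785 = 1222060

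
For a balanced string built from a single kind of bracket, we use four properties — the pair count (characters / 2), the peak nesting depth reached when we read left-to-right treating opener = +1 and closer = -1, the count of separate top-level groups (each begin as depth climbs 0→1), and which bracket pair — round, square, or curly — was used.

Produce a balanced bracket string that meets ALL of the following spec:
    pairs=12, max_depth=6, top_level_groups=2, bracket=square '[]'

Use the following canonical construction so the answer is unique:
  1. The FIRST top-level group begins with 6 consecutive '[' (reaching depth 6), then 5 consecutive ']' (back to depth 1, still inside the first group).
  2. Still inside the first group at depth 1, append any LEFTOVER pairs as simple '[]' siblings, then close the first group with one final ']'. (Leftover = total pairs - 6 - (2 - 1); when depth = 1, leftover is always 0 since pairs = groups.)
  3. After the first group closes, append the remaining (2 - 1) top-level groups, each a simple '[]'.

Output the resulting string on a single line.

Answer: [[[[[[]]]]][][][][][]][]

Derivation:
Spec: pairs=12 depth=6 groups=2
Leftover pairs = 12 - 6 - (2-1) = 5
First group: deep chain of depth 6 + 5 sibling pairs
Remaining 1 groups: simple '[]' each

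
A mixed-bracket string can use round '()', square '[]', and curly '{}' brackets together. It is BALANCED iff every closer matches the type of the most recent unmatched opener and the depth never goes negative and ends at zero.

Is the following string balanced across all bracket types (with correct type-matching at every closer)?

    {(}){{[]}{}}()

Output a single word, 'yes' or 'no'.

pos 0: push '{'; stack = {
pos 1: push '('; stack = {(
pos 2: saw closer '}' but top of stack is '(' (expected ')') → INVALID
Verdict: type mismatch at position 2: '}' closes '(' → no

Answer: no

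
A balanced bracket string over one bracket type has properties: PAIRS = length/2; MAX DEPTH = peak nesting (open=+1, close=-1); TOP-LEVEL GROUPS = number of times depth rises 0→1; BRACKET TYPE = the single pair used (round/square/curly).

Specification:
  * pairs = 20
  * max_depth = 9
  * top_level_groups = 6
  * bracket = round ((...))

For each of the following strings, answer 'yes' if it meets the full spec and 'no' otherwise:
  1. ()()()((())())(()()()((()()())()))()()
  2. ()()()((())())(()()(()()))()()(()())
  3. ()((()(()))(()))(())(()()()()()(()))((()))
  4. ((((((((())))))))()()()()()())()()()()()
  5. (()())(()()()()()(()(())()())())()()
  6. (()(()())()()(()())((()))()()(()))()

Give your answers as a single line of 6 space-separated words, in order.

String 1 '()()()((())())(()()()((()()())()))()()': depth seq [1 0 1 0 1 0 1 2 3 2 1 2 1 0 1 2 1 2 1 2 1 2 3 4 3 4 3 4 3 2 3 2 1 0 1 0 1 0]
  -> pairs=19 depth=4 groups=7 -> no
String 2 '()()()((())())(()()(()()))()()(()())': depth seq [1 0 1 0 1 0 1 2 3 2 1 2 1 0 1 2 1 2 1 2 3 2 3 2 1 0 1 0 1 0 1 2 1 2 1 0]
  -> pairs=18 depth=3 groups=8 -> no
String 3 '()((()(()))(()))(())(()()()()()(()))((()))': depth seq [1 0 1 2 3 2 3 4 3 2 1 2 3 2 1 0 1 2 1 0 1 2 1 2 1 2 1 2 1 2 1 2 3 2 1 0 1 2 3 2 1 0]
  -> pairs=21 depth=4 groups=5 -> no
String 4 '((((((((())))))))()()()()()())()()()()()': depth seq [1 2 3 4 5 6 7 8 9 8 7 6 5 4 3 2 1 2 1 2 1 2 1 2 1 2 1 2 1 0 1 0 1 0 1 0 1 0 1 0]
  -> pairs=20 depth=9 groups=6 -> yes
String 5 '(()())(()()()()()(()(())()())())()()': depth seq [1 2 1 2 1 0 1 2 1 2 1 2 1 2 1 2 1 2 3 2 3 4 3 2 3 2 3 2 1 2 1 0 1 0 1 0]
  -> pairs=18 depth=4 groups=4 -> no
String 6 '(()(()())()()(()())((()))()()(()))()': depth seq [1 2 1 2 3 2 3 2 1 2 1 2 1 2 3 2 3 2 1 2 3 4 3 2 1 2 1 2 1 2 3 2 1 0 1 0]
  -> pairs=18 depth=4 groups=2 -> no

Answer: no no no yes no no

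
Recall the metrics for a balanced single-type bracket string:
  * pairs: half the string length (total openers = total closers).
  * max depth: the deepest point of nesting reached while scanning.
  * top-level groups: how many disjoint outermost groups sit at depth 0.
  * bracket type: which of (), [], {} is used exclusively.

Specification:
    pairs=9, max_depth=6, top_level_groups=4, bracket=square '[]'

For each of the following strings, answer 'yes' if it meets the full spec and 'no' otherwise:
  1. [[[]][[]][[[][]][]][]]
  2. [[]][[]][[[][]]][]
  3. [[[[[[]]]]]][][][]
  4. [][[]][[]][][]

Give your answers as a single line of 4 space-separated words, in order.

Answer: no no yes no

Derivation:
String 1 '[[[]][[]][[[][]][]][]]': depth seq [1 2 3 2 1 2 3 2 1 2 3 4 3 4 3 2 3 2 1 2 1 0]
  -> pairs=11 depth=4 groups=1 -> no
String 2 '[[]][[]][[[][]]][]': depth seq [1 2 1 0 1 2 1 0 1 2 3 2 3 2 1 0 1 0]
  -> pairs=9 depth=3 groups=4 -> no
String 3 '[[[[[[]]]]]][][][]': depth seq [1 2 3 4 5 6 5 4 3 2 1 0 1 0 1 0 1 0]
  -> pairs=9 depth=6 groups=4 -> yes
String 4 '[][[]][[]][][]': depth seq [1 0 1 2 1 0 1 2 1 0 1 0 1 0]
  -> pairs=7 depth=2 groups=5 -> no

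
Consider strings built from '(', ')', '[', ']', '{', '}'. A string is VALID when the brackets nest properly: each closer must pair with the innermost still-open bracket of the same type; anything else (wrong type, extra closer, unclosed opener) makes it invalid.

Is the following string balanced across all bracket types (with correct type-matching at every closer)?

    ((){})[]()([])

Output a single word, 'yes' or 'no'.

Answer: yes

Derivation:
pos 0: push '('; stack = (
pos 1: push '('; stack = ((
pos 2: ')' matches '('; pop; stack = (
pos 3: push '{'; stack = ({
pos 4: '}' matches '{'; pop; stack = (
pos 5: ')' matches '('; pop; stack = (empty)
pos 6: push '['; stack = [
pos 7: ']' matches '['; pop; stack = (empty)
pos 8: push '('; stack = (
pos 9: ')' matches '('; pop; stack = (empty)
pos 10: push '('; stack = (
pos 11: push '['; stack = ([
pos 12: ']' matches '['; pop; stack = (
pos 13: ')' matches '('; pop; stack = (empty)
end: stack empty → VALID
Verdict: properly nested → yes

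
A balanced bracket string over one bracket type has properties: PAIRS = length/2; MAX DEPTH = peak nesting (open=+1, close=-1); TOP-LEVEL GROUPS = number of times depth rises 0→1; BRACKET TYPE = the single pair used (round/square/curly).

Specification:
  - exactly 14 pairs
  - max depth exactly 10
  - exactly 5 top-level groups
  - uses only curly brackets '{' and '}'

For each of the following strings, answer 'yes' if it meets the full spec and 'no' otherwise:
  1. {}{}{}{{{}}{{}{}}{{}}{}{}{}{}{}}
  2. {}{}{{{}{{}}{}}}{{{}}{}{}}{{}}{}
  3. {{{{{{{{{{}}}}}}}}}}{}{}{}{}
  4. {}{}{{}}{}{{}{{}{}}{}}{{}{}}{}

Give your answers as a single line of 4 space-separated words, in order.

String 1 '{}{}{}{{{}}{{}{}}{{}}{}{}{}{}{}}': depth seq [1 0 1 0 1 0 1 2 3 2 1 2 3 2 3 2 1 2 3 2 1 2 1 2 1 2 1 2 1 2 1 0]
  -> pairs=16 depth=3 groups=4 -> no
String 2 '{}{}{{{}{{}}{}}}{{{}}{}{}}{{}}{}': depth seq [1 0 1 0 1 2 3 2 3 4 3 2 3 2 1 0 1 2 3 2 1 2 1 2 1 0 1 2 1 0 1 0]
  -> pairs=16 depth=4 groups=6 -> no
String 3 '{{{{{{{{{{}}}}}}}}}}{}{}{}{}': depth seq [1 2 3 4 5 6 7 8 9 10 9 8 7 6 5 4 3 2 1 0 1 0 1 0 1 0 1 0]
  -> pairs=14 depth=10 groups=5 -> yes
String 4 '{}{}{{}}{}{{}{{}{}}{}}{{}{}}{}': depth seq [1 0 1 0 1 2 1 0 1 0 1 2 1 2 3 2 3 2 1 2 1 0 1 2 1 2 1 0 1 0]
  -> pairs=15 depth=3 groups=7 -> no

Answer: no no yes no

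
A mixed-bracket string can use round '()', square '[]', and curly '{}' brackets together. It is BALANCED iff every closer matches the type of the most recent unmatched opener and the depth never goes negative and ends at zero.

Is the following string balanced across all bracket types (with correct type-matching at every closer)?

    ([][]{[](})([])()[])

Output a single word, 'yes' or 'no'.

pos 0: push '('; stack = (
pos 1: push '['; stack = ([
pos 2: ']' matches '['; pop; stack = (
pos 3: push '['; stack = ([
pos 4: ']' matches '['; pop; stack = (
pos 5: push '{'; stack = ({
pos 6: push '['; stack = ({[
pos 7: ']' matches '['; pop; stack = ({
pos 8: push '('; stack = ({(
pos 9: saw closer '}' but top of stack is '(' (expected ')') → INVALID
Verdict: type mismatch at position 9: '}' closes '(' → no

Answer: no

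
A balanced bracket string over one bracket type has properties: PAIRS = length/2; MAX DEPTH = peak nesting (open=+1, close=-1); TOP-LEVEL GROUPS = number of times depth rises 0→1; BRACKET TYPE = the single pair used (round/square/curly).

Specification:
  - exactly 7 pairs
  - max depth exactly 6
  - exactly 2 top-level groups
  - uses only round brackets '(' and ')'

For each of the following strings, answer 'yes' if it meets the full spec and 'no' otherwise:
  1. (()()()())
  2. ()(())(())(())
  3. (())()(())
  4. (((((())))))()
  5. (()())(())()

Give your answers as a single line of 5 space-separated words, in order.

Answer: no no no yes no

Derivation:
String 1 '(()()()())': depth seq [1 2 1 2 1 2 1 2 1 0]
  -> pairs=5 depth=2 groups=1 -> no
String 2 '()(())(())(())': depth seq [1 0 1 2 1 0 1 2 1 0 1 2 1 0]
  -> pairs=7 depth=2 groups=4 -> no
String 3 '(())()(())': depth seq [1 2 1 0 1 0 1 2 1 0]
  -> pairs=5 depth=2 groups=3 -> no
String 4 '(((((())))))()': depth seq [1 2 3 4 5 6 5 4 3 2 1 0 1 0]
  -> pairs=7 depth=6 groups=2 -> yes
String 5 '(()())(())()': depth seq [1 2 1 2 1 0 1 2 1 0 1 0]
  -> pairs=6 depth=2 groups=3 -> no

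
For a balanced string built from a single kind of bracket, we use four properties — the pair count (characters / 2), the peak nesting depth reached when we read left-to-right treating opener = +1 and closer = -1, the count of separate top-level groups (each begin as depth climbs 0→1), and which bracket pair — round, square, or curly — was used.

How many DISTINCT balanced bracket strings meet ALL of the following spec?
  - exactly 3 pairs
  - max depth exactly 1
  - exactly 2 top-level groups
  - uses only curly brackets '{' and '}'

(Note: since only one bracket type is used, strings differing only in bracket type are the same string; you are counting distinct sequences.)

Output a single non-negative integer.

Spec: pairs=3 depth=1 groups=2
Count(depth <= 1) = 0
Count(depth <= 0) = 0
Count(depth == 1) = 0 - 0 = 0

Answer: 0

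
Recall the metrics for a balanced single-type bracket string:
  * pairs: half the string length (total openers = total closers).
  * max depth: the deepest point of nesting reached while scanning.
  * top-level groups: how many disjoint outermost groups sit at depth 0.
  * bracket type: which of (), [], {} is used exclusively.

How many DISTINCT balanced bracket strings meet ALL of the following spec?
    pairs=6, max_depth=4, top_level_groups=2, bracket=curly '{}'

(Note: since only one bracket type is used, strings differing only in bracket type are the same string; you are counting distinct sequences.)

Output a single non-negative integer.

Spec: pairs=6 depth=4 groups=2
Count(depth <= 4) = 40
Count(depth <= 3) = 28
Count(depth == 4) = 40 - 28 = 12

Answer: 12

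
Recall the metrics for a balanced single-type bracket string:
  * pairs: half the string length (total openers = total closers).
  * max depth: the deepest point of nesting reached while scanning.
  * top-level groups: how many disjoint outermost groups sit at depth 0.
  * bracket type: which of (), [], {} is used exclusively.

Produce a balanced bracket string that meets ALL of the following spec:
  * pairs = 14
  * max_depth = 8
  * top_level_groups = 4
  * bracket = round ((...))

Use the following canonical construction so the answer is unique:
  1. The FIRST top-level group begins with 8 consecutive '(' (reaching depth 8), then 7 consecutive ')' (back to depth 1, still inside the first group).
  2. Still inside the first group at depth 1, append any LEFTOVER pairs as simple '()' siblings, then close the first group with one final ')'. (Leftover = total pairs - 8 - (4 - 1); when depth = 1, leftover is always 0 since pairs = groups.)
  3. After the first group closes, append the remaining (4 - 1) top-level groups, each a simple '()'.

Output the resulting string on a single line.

Answer: (((((((()))))))()()())()()()

Derivation:
Spec: pairs=14 depth=8 groups=4
Leftover pairs = 14 - 8 - (4-1) = 3
First group: deep chain of depth 8 + 3 sibling pairs
Remaining 3 groups: simple '()' each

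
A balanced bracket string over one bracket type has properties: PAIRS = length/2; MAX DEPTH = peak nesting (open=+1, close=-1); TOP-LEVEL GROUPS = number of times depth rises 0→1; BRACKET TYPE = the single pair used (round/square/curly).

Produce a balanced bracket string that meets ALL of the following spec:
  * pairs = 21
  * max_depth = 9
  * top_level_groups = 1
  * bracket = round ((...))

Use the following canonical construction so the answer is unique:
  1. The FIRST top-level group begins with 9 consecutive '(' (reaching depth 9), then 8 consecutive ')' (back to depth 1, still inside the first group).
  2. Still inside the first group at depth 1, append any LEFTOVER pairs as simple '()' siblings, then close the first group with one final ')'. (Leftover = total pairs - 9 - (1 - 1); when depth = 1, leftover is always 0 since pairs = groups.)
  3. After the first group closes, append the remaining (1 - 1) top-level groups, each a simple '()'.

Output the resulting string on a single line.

Spec: pairs=21 depth=9 groups=1
Leftover pairs = 21 - 9 - (1-1) = 12
First group: deep chain of depth 9 + 12 sibling pairs
Remaining 0 groups: simple '()' each

Answer: ((((((((())))))))()()()()()()()()()()()())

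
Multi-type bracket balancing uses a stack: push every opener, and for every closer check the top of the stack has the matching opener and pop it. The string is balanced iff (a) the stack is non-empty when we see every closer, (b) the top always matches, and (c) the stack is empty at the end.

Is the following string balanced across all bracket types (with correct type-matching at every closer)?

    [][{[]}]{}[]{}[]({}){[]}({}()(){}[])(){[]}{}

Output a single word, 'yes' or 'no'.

Answer: yes

Derivation:
pos 0: push '['; stack = [
pos 1: ']' matches '['; pop; stack = (empty)
pos 2: push '['; stack = [
pos 3: push '{'; stack = [{
pos 4: push '['; stack = [{[
pos 5: ']' matches '['; pop; stack = [{
pos 6: '}' matches '{'; pop; stack = [
pos 7: ']' matches '['; pop; stack = (empty)
pos 8: push '{'; stack = {
pos 9: '}' matches '{'; pop; stack = (empty)
pos 10: push '['; stack = [
pos 11: ']' matches '['; pop; stack = (empty)
pos 12: push '{'; stack = {
pos 13: '}' matches '{'; pop; stack = (empty)
pos 14: push '['; stack = [
pos 15: ']' matches '['; pop; stack = (empty)
pos 16: push '('; stack = (
pos 17: push '{'; stack = ({
pos 18: '}' matches '{'; pop; stack = (
pos 19: ')' matches '('; pop; stack = (empty)
pos 20: push '{'; stack = {
pos 21: push '['; stack = {[
pos 22: ']' matches '['; pop; stack = {
pos 23: '}' matches '{'; pop; stack = (empty)
pos 24: push '('; stack = (
pos 25: push '{'; stack = ({
pos 26: '}' matches '{'; pop; stack = (
pos 27: push '('; stack = ((
pos 28: ')' matches '('; pop; stack = (
pos 29: push '('; stack = ((
pos 30: ')' matches '('; pop; stack = (
pos 31: push '{'; stack = ({
pos 32: '}' matches '{'; pop; stack = (
pos 33: push '['; stack = ([
pos 34: ']' matches '['; pop; stack = (
pos 35: ')' matches '('; pop; stack = (empty)
pos 36: push '('; stack = (
pos 37: ')' matches '('; pop; stack = (empty)
pos 38: push '{'; stack = {
pos 39: push '['; stack = {[
pos 40: ']' matches '['; pop; stack = {
pos 41: '}' matches '{'; pop; stack = (empty)
pos 42: push '{'; stack = {
pos 43: '}' matches '{'; pop; stack = (empty)
end: stack empty → VALID
Verdict: properly nested → yes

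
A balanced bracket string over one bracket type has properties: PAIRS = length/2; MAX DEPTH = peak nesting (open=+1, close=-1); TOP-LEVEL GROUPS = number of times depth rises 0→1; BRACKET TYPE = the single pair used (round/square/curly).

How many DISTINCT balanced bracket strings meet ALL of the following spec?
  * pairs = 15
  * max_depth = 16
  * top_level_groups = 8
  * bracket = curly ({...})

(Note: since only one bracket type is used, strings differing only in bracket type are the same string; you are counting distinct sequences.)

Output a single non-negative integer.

Answer: 0

Derivation:
Spec: pairs=15 depth=16 groups=8
Count(depth <= 16) = 62016
Count(depth <= 15) = 62016
Count(depth == 16) = 62016 - 62016 = 0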